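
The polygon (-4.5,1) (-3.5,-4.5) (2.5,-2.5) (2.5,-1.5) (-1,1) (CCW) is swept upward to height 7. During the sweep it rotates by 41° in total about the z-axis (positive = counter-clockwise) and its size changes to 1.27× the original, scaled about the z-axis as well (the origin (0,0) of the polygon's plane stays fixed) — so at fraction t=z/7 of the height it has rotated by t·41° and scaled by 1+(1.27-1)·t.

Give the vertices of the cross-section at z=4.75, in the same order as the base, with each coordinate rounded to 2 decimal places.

Cross-section at z=4.75: (-5.26,-1.44) (-1.18,-6.64) (4.00,-1.24) (3.44,-0.19) (-1.60,0.49)

t = z/height = 4.75/7 = 0.678571
s = 1 + (scale-1)·z/height = 1 + (1.27-1)·4.75/7 = 1.183214
θ = twist·z/height = 41°·4.75/7 = 27.8214° = 0.485576 rad
cos θ = 0.884406, sin θ = 0.466717 (intermediates below are computed at full precision and shown rounded to 5 d.p.)
v1: (-4.5,1) → rotate → (-4.44655,-1.21582) → ×s → (-5.26122,-1.43858) → (-5.26,-1.44)
v2: (-3.5,-4.5) → rotate → (-0.99519,-5.61334) → ×s → (-1.17753,-6.64178) → (-1.18,-6.64)
v3: (2.5,-2.5) → rotate → (3.37781,-1.04422) → ×s → (3.99667,-1.23554) → (4.00,-1.24)
v4: (2.5,-1.5) → rotate → (2.91109,-0.15982) → ×s → (3.44445,-0.18910) → (3.44,-0.19)
v5: (-1,1) → rotate → (-1.35112,0.41769) → ×s → (-1.59867,0.49422) → (-1.60,0.49)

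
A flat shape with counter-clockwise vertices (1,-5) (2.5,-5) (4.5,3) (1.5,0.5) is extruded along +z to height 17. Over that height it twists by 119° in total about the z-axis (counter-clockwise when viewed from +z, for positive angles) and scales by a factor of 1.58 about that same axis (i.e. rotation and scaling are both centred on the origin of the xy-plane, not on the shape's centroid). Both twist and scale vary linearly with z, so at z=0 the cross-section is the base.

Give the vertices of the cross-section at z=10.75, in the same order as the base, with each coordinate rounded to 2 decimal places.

Cross-section at z=10.75: (6.96,-0.42) (7.48,1.56) (-2.40,6.99) (-0.14,2.16)

t = z/height = 10.75/17 = 0.632353
s = 1 + (scale-1)·z/height = 1 + (1.58-1)·10.75/17 = 1.366765
θ = twist·z/height = 119°·10.75/17 = 75.2500° = 1.313360 rad
cos θ = 0.254602, sin θ = 0.967046 (intermediates below are computed at full precision and shown rounded to 5 d.p.)
v1: (1,-5) → rotate → (5.08983,-0.30596) → ×s → (6.95660,-0.41818) → (6.96,-0.42)
v2: (2.5,-5) → rotate → (5.47173,1.14461) → ×s → (7.47857,1.56441) → (7.48,1.56)
v3: (4.5,3) → rotate → (-1.75543,5.11551) → ×s → (-2.39926,6.99170) → (-2.40,6.99)
v4: (1.5,0.5) → rotate → (-0.10162,1.57787) → ×s → (-0.13889,2.15658) → (-0.14,2.16)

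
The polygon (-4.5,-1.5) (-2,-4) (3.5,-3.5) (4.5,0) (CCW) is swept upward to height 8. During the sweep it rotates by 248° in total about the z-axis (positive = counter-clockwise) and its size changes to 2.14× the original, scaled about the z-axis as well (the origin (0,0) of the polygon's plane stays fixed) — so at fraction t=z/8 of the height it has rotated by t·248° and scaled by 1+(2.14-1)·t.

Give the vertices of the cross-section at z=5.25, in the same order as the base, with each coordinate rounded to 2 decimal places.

t = z/height = 5.25/8 = 0.65625
s = 1 + (scale-1)·z/height = 1 + (2.14-1)·5.25/8 = 1.748125
θ = twist·z/height = 248°·5.25/8 = 162.7500° = 2.840523 rad
cos θ = -0.955020, sin θ = 0.296542 (intermediates below are computed at full precision and shown rounded to 5 d.p.)
v1: (-4.5,-1.5) → rotate → (4.74240,0.09809) → ×s → (8.29031,0.17148) → (8.29,0.17)
v2: (-2,-4) → rotate → (3.09621,3.22700) → ×s → (5.41256,5.64119) → (5.41,5.64)
v3: (3.5,-3.5) → rotate → (-2.30467,4.38047) → ×s → (-4.02886,7.65760) → (-4.03,7.66)
v4: (4.5,0) → rotate → (-4.29759,1.33444) → ×s → (-7.51272,2.33276) → (-7.51,2.33)

Cross-section at z=5.25: (8.29,0.17) (5.41,5.64) (-4.03,7.66) (-7.51,2.33)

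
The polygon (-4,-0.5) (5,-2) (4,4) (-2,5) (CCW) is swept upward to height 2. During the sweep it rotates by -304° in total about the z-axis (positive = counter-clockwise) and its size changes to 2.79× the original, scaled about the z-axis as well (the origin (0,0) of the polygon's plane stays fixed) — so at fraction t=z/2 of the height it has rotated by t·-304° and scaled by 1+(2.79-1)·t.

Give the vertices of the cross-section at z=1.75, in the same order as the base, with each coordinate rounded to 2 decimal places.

t = z/height = 1.75/2 = 0.875
s = 1 + (scale-1)·z/height = 1 + (2.79-1)·1.75/2 = 2.566250
θ = twist·z/height = -304°·1.75/2 = -266.0000° = -4.642576 rad
cos θ = -0.069756, sin θ = 0.997564 (intermediates below are computed at full precision and shown rounded to 5 d.p.)
v1: (-4,-0.5) → rotate → (0.77781,-3.95538) → ×s → (1.99605,-10.15049) → (2.00,-10.15)
v2: (5,-2) → rotate → (1.64635,5.12733) → ×s → (4.22493,13.15802) → (4.22,13.16)
v3: (4,4) → rotate → (-4.26928,3.71123) → ×s → (-10.95605,9.52394) → (-10.96,9.52)
v4: (-2,5) → rotate → (-4.84831,-2.34391) → ×s → (-12.44197,-6.01506) → (-12.44,-6.02)

Cross-section at z=1.75: (2.00,-10.15) (4.22,13.16) (-10.96,9.52) (-12.44,-6.02)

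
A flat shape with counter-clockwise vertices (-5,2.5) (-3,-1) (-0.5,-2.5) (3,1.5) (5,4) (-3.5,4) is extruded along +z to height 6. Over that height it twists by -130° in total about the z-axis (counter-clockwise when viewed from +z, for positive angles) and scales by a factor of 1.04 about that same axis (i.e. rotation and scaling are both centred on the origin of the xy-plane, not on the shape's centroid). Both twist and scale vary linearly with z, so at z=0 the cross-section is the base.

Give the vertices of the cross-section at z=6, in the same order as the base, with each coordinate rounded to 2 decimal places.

t = z/height = 6/6 = 1
s = 1 + (scale-1)·z/height = 1 + (1.04-1)·6/6 = 1.040000
θ = twist·z/height = -130°·6/6 = -130.0000° = -2.268928 rad
cos θ = -0.642788, sin θ = -0.766044 (intermediates below are computed at full precision and shown rounded to 5 d.p.)
v1: (-5,2.5) → rotate → (5.12905,2.22325) → ×s → (5.33421,2.31218) → (5.33,2.31)
v2: (-3,-1) → rotate → (1.16232,2.94092) → ×s → (1.20881,3.05856) → (1.21,3.06)
v3: (-0.5,-2.5) → rotate → (-1.59372,1.98999) → ×s → (-1.65747,2.06959) → (-1.66,2.07)
v4: (3,1.5) → rotate → (-0.77930,-3.26231) → ×s → (-0.81047,-3.39281) → (-0.81,-3.39)
v5: (5,4) → rotate → (-0.14976,-6.40137) → ×s → (-0.15575,-6.65743) → (-0.16,-6.66)
v6: (-3.5,4) → rotate → (5.31393,0.11001) → ×s → (5.52649,0.11441) → (5.53,0.11)

Cross-section at z=6: (5.33,2.31) (1.21,3.06) (-1.66,2.07) (-0.81,-3.39) (-0.16,-6.66) (5.53,0.11)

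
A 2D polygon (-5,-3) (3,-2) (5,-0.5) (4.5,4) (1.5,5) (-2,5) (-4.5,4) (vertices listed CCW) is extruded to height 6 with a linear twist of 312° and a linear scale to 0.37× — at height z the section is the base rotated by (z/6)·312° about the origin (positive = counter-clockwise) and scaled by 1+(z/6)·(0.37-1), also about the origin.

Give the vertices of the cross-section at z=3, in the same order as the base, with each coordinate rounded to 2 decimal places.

t = z/height = 3/6 = 0.5
s = 1 + (scale-1)·z/height = 1 + (0.37-1)·3/6 = 0.685000
θ = twist·z/height = 312°·3/6 = 156.0000° = 2.722714 rad
cos θ = -0.913545, sin θ = 0.406737 (intermediates below are computed at full precision and shown rounded to 5 d.p.)
v1: (-5,-3) → rotate → (5.78794,0.70695) → ×s → (3.96474,0.48426) → (3.96,0.48)
v2: (3,-2) → rotate → (-1.92716,3.04730) → ×s → (-1.32011,2.08740) → (-1.32,2.09)
v3: (5,-0.5) → rotate → (-4.36436,2.49046) → ×s → (-2.98959,1.70596) → (-2.99,1.71)
v4: (4.5,4) → rotate → (-5.73790,-1.82387) → ×s → (-3.93046,-1.24935) → (-3.93,-1.25)
v5: (1.5,5) → rotate → (-3.40400,-3.95762) → ×s → (-2.33174,-2.71097) → (-2.33,-2.71)
v6: (-2,5) → rotate → (-0.20659,-5.38120) → ×s → (-0.14152,-3.68612) → (-0.14,-3.69)
v7: (-4.5,4) → rotate → (2.48401,-5.48450) → ×s → (1.70155,-3.75688) → (1.70,-3.76)

Cross-section at z=3: (3.96,0.48) (-1.32,2.09) (-2.99,1.71) (-3.93,-1.25) (-2.33,-2.71) (-0.14,-3.69) (1.70,-3.76)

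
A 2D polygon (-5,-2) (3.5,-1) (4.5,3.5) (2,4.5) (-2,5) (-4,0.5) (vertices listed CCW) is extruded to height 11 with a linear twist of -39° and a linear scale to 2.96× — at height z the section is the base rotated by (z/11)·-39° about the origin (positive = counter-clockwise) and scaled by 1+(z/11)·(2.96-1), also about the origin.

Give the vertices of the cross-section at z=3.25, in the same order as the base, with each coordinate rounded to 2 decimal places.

t = z/height = 3.25/11 = 0.295455
s = 1 + (scale-1)·z/height = 1 + (2.96-1)·3.25/11 = 1.579091
θ = twist·z/height = -39°·3.25/11 = -11.5227° = -0.201110 rad
cos θ = 0.979846, sin θ = -0.199757 (intermediates below are computed at full precision and shown rounded to 5 d.p.)
v1: (-5,-2) → rotate → (-5.29874,-0.96091) → ×s → (-8.36719,-1.51736) → (-8.37,-1.52)
v2: (3.5,-1) → rotate → (3.22970,-1.67899) → ×s → (5.09999,-2.65128) → (5.10,-2.65)
v3: (4.5,3.5) → rotate → (5.10845,2.53055) → ×s → (8.06671,3.99598) → (8.07,4.00)
v4: (2,4.5) → rotate → (2.85860,4.00979) → ×s → (4.51398,6.33183) → (4.51,6.33)
v5: (-2,5) → rotate → (-0.96091,5.29874) → ×s → (-1.51736,8.36719) → (-1.52,8.37)
v6: (-4,0.5) → rotate → (-3.81950,1.28895) → ×s → (-6.03134,2.03537) → (-6.03,2.04)

Cross-section at z=3.25: (-8.37,-1.52) (5.10,-2.65) (8.07,4.00) (4.51,6.33) (-1.52,8.37) (-6.03,2.04)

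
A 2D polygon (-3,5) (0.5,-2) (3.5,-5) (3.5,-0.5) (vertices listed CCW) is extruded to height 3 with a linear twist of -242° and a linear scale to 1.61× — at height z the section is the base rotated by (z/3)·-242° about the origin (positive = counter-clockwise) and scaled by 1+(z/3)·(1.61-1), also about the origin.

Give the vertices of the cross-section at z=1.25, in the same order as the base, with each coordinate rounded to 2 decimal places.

t = z/height = 1.25/3 = 0.416667
s = 1 + (scale-1)·z/height = 1 + (1.61-1)·1.25/3 = 1.254167
θ = twist·z/height = -242°·1.25/3 = -100.8333° = -1.759874 rad
cos θ = -0.187953, sin θ = -0.982178 (intermediates below are computed at full precision and shown rounded to 5 d.p.)
v1: (-3,5) → rotate → (5.47475,2.00677) → ×s → (6.86625,2.51682) → (6.87,2.52)
v2: (0.5,-2) → rotate → (-2.05833,-0.11518) → ×s → (-2.58149,-0.14446) → (-2.58,-0.14)
v3: (3.5,-5) → rotate → (-5.56872,-2.49786) → ×s → (-6.98411,-3.13273) → (-6.98,-3.13)
v4: (3.5,-0.5) → rotate → (-1.14892,-3.34365) → ×s → (-1.44094,-4.19349) → (-1.44,-4.19)

Cross-section at z=1.25: (6.87,2.52) (-2.58,-0.14) (-6.98,-3.13) (-1.44,-4.19)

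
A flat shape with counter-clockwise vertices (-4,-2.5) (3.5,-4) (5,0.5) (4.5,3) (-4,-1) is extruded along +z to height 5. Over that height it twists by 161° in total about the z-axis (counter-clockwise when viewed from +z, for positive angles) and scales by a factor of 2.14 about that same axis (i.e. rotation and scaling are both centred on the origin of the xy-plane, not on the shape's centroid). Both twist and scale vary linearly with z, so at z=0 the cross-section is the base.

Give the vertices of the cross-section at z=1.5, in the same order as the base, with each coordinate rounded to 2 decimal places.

Cross-section at z=1.5: (-1.07,-6.24) (7.13,-0.06) (3.96,5.46) (1.01,7.19) (-2.57,-4.90)

t = z/height = 1.5/5 = 0.3
s = 1 + (scale-1)·z/height = 1 + (2.14-1)·1.5/5 = 1.342000
θ = twist·z/height = 161°·1.5/5 = 48.3000° = 0.842994 rad
cos θ = 0.665230, sin θ = 0.746638 (intermediates below are computed at full precision and shown rounded to 5 d.p.)
v1: (-4,-2.5) → rotate → (-0.79433,-4.64963) → ×s → (-1.06599,-6.23980) → (-1.07,-6.24)
v2: (3.5,-4) → rotate → (5.31486,-0.04769) → ×s → (7.13254,-0.06400) → (7.13,-0.06)
v3: (5,0.5) → rotate → (2.95283,4.06581) → ×s → (3.96270,5.45631) → (3.96,5.46)
v4: (4.5,3) → rotate → (0.75362,5.35556) → ×s → (1.01136,7.18717) → (1.01,7.19)
v5: (-4,-1) → rotate → (-1.91428,-3.65178) → ×s → (-2.56897,-4.90069) → (-2.57,-4.90)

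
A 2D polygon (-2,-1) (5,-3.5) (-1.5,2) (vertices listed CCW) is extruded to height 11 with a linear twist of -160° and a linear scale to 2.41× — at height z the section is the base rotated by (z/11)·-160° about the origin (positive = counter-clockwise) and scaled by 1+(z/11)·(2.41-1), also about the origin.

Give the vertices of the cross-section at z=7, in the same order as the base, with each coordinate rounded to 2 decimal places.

t = z/height = 7/11 = 0.636364
s = 1 + (scale-1)·z/height = 1 + (2.41-1)·7/11 = 1.897273
θ = twist·z/height = -160°·7/11 = -101.8182° = -1.777063 rad
cos θ = -0.204807, sin θ = -0.978802 (intermediates below are computed at full precision and shown rounded to 5 d.p.)
v1: (-2,-1) → rotate → (-0.56919,2.16241) → ×s → (-1.07991,4.10268) → (-1.08,4.10)
v2: (5,-3.5) → rotate → (-4.44984,-4.17719) → ×s → (-8.44256,-7.92527) → (-8.44,-7.93)
v3: (-1.5,2) → rotate → (2.26481,1.05859) → ×s → (4.29697,2.00843) → (4.30,2.01)

Cross-section at z=7: (-1.08,4.10) (-8.44,-7.93) (4.30,2.01)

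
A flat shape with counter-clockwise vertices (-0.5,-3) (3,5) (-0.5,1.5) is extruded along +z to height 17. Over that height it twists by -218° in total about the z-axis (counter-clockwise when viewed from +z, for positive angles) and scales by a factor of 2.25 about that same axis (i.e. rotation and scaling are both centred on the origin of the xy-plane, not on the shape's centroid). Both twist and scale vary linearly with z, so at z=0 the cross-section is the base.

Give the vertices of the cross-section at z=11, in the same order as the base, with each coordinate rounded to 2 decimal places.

Cross-section at z=11: (-2.71,4.79) (1.46,-10.45) (2.41,-1.54)

t = z/height = 11/17 = 0.647059
s = 1 + (scale-1)·z/height = 1 + (2.25-1)·11/17 = 1.808824
θ = twist·z/height = -218°·11/17 = -141.0588° = -2.461941 rad
cos θ = -0.777792, sin θ = -0.628522 (intermediates below are computed at full precision and shown rounded to 5 d.p.)
v1: (-0.5,-3) → rotate → (-1.49667,2.64764) → ×s → (-2.70721,4.78911) → (-2.71,4.79)
v2: (3,5) → rotate → (0.80924,-5.77452) → ×s → (1.46377,-10.44510) → (1.46,-10.45)
v3: (-0.5,1.5) → rotate → (1.33168,-0.85243) → ×s → (2.40877,-1.54189) → (2.41,-1.54)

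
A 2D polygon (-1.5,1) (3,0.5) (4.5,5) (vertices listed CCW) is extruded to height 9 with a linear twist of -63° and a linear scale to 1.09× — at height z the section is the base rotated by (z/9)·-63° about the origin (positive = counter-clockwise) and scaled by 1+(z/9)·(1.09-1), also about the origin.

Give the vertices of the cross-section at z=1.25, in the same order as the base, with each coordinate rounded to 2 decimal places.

Cross-section at z=1.25: (-1.35,1.23) (3.08,0.04) (5.27,4.31)

t = z/height = 1.25/9 = 0.138889
s = 1 + (scale-1)·z/height = 1 + (1.09-1)·1.25/9 = 1.012500
θ = twist·z/height = -63°·1.25/9 = -8.7500° = -0.152716 rad
cos θ = 0.988362, sin θ = -0.152123 (intermediates below are computed at full precision and shown rounded to 5 d.p.)
v1: (-1.5,1) → rotate → (-1.33042,1.21655) → ×s → (-1.34705,1.23175) → (-1.35,1.23)
v2: (3,0.5) → rotate → (3.04115,0.03781) → ×s → (3.07916,0.03828) → (3.08,0.04)
v3: (4.5,5) → rotate → (5.20824,4.25725) → ×s → (5.27335,4.31047) → (5.27,4.31)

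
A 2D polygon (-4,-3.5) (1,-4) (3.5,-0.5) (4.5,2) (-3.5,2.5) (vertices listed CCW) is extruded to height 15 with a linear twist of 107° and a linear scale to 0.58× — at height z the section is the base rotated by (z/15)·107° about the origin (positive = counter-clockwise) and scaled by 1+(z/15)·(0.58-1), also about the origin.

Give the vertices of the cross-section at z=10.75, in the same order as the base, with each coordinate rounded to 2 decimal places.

t = z/height = 10.75/15 = 0.716667
s = 1 + (scale-1)·z/height = 1 + (0.58-1)·10.75/15 = 0.699000
θ = twist·z/height = 107°·10.75/15 = 76.6833° = 1.338377 rad
cos θ = 0.230333, sin θ = 0.973112 (intermediates below are computed at full precision and shown rounded to 5 d.p.)
v1: (-4,-3.5) → rotate → (2.48456,-4.69861) → ×s → (1.73671,-3.28433) → (1.74,-3.28)
v2: (1,-4) → rotate → (4.12278,0.05178) → ×s → (2.88182,0.03619) → (2.88,0.04)
v3: (3.5,-0.5) → rotate → (1.29272,3.29073) → ×s → (0.90361,2.30022) → (0.90,2.30)
v4: (4.5,2) → rotate → (-0.90973,4.83967) → ×s → (-0.63590,3.38293) → (-0.64,3.38)
v5: (-3.5,2.5) → rotate → (-3.23894,-2.83006) → ×s → (-2.26402,-1.97821) → (-2.26,-1.98)

Cross-section at z=10.75: (1.74,-3.28) (2.88,0.04) (0.90,2.30) (-0.64,3.38) (-2.26,-1.98)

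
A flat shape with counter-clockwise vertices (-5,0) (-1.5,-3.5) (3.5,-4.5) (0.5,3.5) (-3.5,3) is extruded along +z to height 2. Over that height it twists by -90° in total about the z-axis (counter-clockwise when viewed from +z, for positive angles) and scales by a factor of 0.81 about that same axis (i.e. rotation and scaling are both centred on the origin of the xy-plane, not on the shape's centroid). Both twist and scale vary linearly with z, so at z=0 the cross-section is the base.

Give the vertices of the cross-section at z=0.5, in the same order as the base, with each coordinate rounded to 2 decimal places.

t = z/height = 0.5/2 = 0.25
s = 1 + (scale-1)·z/height = 1 + (0.81-1)·0.5/2 = 0.952500
θ = twist·z/height = -90°·0.5/2 = -22.5000° = -0.392699 rad
cos θ = 0.923880, sin θ = -0.382683 (intermediates below are computed at full precision and shown rounded to 5 d.p.)
v1: (-5,0) → rotate → (-4.61940,1.91342) → ×s → (-4.39998,1.82253) → (-4.40,1.82)
v2: (-1.5,-3.5) → rotate → (-2.72521,-2.65955) → ×s → (-2.59576,-2.53322) → (-2.60,-2.53)
v3: (3.5,-4.5) → rotate → (1.51150,-5.49685) → ×s → (1.43971,-5.23575) → (1.44,-5.24)
v4: (0.5,3.5) → rotate → (1.80133,3.04224) → ×s → (1.71577,2.89773) → (1.72,2.90)
v5: (-3.5,3) → rotate → (-2.08553,4.11103) → ×s → (-1.98647,3.91576) → (-1.99,3.92)

Cross-section at z=0.5: (-4.40,1.82) (-2.60,-2.53) (1.44,-5.24) (1.72,2.90) (-1.99,3.92)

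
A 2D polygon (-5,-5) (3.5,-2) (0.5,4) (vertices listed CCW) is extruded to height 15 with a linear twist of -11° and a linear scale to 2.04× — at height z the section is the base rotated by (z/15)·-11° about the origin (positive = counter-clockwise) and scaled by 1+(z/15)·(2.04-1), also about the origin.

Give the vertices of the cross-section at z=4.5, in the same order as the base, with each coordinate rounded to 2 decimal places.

t = z/height = 4.5/15 = 0.3
s = 1 + (scale-1)·z/height = 1 + (2.04-1)·4.5/15 = 1.312000
θ = twist·z/height = -11°·4.5/15 = -3.3000° = -0.057596 rad
cos θ = 0.998342, sin θ = -0.057564 (intermediates below are computed at full precision and shown rounded to 5 d.p.)
v1: (-5,-5) → rotate → (-5.27953,-4.70389) → ×s → (-6.92674,-6.17150) → (-6.93,-6.17)
v2: (3.5,-2) → rotate → (3.37907,-2.19816) → ×s → (4.43334,-2.88398) → (4.43,-2.88)
v3: (0.5,4) → rotate → (0.72943,3.96459) → ×s → (0.95701,5.20154) → (0.96,5.20)

Cross-section at z=4.5: (-6.93,-6.17) (4.43,-2.88) (0.96,5.20)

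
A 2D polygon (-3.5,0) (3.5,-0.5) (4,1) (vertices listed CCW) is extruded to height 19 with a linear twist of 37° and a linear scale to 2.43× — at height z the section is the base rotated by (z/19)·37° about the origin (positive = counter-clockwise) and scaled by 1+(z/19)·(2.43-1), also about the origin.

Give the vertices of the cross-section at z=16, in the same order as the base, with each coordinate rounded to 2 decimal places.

Cross-section at z=16: (-6.60,-3.99) (7.17,3.05) (6.40,6.45)

t = z/height = 16/19 = 0.842105
s = 1 + (scale-1)·z/height = 1 + (2.43-1)·16/19 = 2.204211
θ = twist·z/height = 37°·16/19 = 31.1579° = 0.543808 rad
cos θ = 0.855745, sin θ = 0.517398 (intermediates below are computed at full precision and shown rounded to 5 d.p.)
v1: (-3.5,0) → rotate → (-2.99511,-1.81089) → ×s → (-6.60185,-3.99159) → (-6.60,-3.99)
v2: (3.5,-0.5) → rotate → (3.25381,1.38302) → ×s → (7.17207,3.04847) → (7.17,3.05)
v3: (4,1) → rotate → (2.90558,2.92534) → ×s → (6.40451,6.44806) → (6.40,6.45)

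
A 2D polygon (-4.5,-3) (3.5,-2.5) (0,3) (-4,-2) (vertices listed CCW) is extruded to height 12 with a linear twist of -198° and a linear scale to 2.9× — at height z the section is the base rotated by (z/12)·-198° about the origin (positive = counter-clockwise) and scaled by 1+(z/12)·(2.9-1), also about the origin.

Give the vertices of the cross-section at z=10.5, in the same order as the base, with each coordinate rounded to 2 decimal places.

t = z/height = 10.5/12 = 0.875
s = 1 + (scale-1)·z/height = 1 + (2.9-1)·10.5/12 = 2.662500
θ = twist·z/height = -198°·10.5/12 = -173.2500° = -3.023783 rad
cos θ = -0.993068, sin θ = -0.117537 (intermediates below are computed at full precision and shown rounded to 5 d.p.)
v1: (-4.5,-3) → rotate → (4.11620,3.50812) → ×s → (10.95937,9.34038) → (10.96,9.34)
v2: (3.5,-2.5) → rotate → (-3.76958,2.07129) → ×s → (-10.03651,5.51481) → (-10.04,5.51)
v3: (0,3) → rotate → (0.35261,-2.97921) → ×s → (0.93883,-7.93213) → (0.94,-7.93)
v4: (-4,-2) → rotate → (3.73720,2.45629) → ×s → (9.95029,6.53986) → (9.95,6.54)

Cross-section at z=10.5: (10.96,9.34) (-10.04,5.51) (0.94,-7.93) (9.95,6.54)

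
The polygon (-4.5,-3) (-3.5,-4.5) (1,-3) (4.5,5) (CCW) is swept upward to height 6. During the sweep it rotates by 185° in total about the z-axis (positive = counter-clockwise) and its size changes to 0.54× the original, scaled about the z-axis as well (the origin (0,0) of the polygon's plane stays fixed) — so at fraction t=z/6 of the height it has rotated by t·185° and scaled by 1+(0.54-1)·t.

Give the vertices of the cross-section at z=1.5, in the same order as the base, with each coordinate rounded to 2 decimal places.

t = z/height = 1.5/6 = 0.25
s = 1 + (scale-1)·z/height = 1 + (0.54-1)·1.5/6 = 0.885000
θ = twist·z/height = 185°·1.5/6 = 46.2500° = 0.807215 rad
cos θ = 0.691513, sin θ = 0.722364 (intermediates below are computed at full precision and shown rounded to 5 d.p.)
v1: (-4.5,-3) → rotate → (-0.94472,-5.32518) → ×s → (-0.83607,-4.71278) → (-0.84,-4.71)
v2: (-3.5,-4.5) → rotate → (0.83034,-5.64008) → ×s → (0.73485,-4.99147) → (0.73,-4.99)
v3: (1,-3) → rotate → (2.85860,-1.35218) → ×s → (2.52987,-1.19668) → (2.53,-1.20)
v4: (4.5,5) → rotate → (-0.50001,6.70820) → ×s → (-0.44251,5.93676) → (-0.44,5.94)

Cross-section at z=1.5: (-0.84,-4.71) (0.73,-4.99) (2.53,-1.20) (-0.44,5.94)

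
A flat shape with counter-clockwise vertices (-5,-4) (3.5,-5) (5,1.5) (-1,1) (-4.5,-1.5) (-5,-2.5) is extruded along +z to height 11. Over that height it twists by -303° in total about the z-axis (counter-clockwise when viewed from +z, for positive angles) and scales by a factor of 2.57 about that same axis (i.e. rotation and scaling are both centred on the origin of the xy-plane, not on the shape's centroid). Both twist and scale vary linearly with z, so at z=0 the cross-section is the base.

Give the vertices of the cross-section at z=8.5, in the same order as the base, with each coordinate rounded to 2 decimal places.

Cross-section at z=8.5: (13.66,-3.78) (4.43,12.76) (-9.17,7.02) (-0.50,-3.09) (8.53,-6.13) (10.97,-5.73)

t = z/height = 8.5/11 = 0.772727
s = 1 + (scale-1)·z/height = 1 + (2.57-1)·8.5/11 = 2.213182
θ = twist·z/height = -303°·8.5/11 = -234.1364° = -4.086450 rad
cos θ = -0.585858, sin θ = 0.810414 (intermediates below are computed at full precision and shown rounded to 5 d.p.)
v1: (-5,-4) → rotate → (6.17095,-1.70864) → ×s → (13.65742,-3.78152) → (13.66,-3.78)
v2: (3.5,-5) → rotate → (2.00156,5.76574) → ×s → (4.42983,12.76063) → (4.43,12.76)
v3: (5,1.5) → rotate → (-4.14491,3.17328) → ×s → (-9.17344,7.02305) → (-9.17,7.02)
v4: (-1,1) → rotate → (-0.22456,-1.39627) → ×s → (-0.49698,-3.09020) → (-0.50,-3.09)
v5: (-4.5,-1.5) → rotate → (3.85198,-2.76807) → ×s → (8.52514,-6.12625) → (8.53,-6.13)
v6: (-5,-2.5) → rotate → (4.95532,-2.58742) → ×s → (10.96703,-5.72644) → (10.97,-5.73)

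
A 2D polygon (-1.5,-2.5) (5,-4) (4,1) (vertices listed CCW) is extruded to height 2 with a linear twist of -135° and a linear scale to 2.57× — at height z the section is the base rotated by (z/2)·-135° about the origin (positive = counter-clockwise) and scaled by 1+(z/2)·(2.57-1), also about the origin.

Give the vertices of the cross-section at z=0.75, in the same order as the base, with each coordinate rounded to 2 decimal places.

Cross-section at z=0.75: (-4.58,-0.68) (0.13,-10.17) (5.26,-3.90)

t = z/height = 0.75/2 = 0.375
s = 1 + (scale-1)·z/height = 1 + (2.57-1)·0.75/2 = 1.588750
θ = twist·z/height = -135°·0.75/2 = -50.6250° = -0.883573 rad
cos θ = 0.634393, sin θ = -0.773010 (intermediates below are computed at full precision and shown rounded to 5 d.p.)
v1: (-1.5,-2.5) → rotate → (-2.88412,-0.42647) → ×s → (-4.58214,-0.67755) → (-4.58,-0.68)
v2: (5,-4) → rotate → (0.07992,-6.40263) → ×s → (0.12698,-10.17217) → (0.13,-10.17)
v3: (4,1) → rotate → (3.31058,-2.45765) → ×s → (5.25969,-3.90459) → (5.26,-3.90)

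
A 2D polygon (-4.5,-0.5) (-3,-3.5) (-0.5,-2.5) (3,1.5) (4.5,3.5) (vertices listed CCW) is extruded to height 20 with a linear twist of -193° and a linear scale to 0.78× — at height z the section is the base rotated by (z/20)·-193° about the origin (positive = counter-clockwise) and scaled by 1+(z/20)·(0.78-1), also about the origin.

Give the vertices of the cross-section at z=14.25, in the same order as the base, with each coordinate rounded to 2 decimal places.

Cross-section at z=14.25: (2.51,2.87) (-0.13,3.89) (-1.11,1.84) (-1.01,-2.64) (-0.80,-4.74)

t = z/height = 14.25/20 = 0.7125
s = 1 + (scale-1)·z/height = 1 + (0.78-1)·14.25/20 = 0.843250
θ = twist·z/height = -193°·14.25/20 = -137.5125° = -2.400046 rad
cos θ = -0.737425, sin θ = -0.675429 (intermediates below are computed at full precision and shown rounded to 5 d.p.)
v1: (-4.5,-0.5) → rotate → (2.98070,3.40814) → ×s → (2.51347,2.87392) → (2.51,2.87)
v2: (-3,-3.5) → rotate → (-0.15173,4.60727) → ×s → (-0.12795,3.88508) → (-0.13,3.89)
v3: (-0.5,-2.5) → rotate → (-1.31986,2.18128) → ×s → (-1.11297,1.83936) → (-1.11,1.84)
v4: (3,1.5) → rotate → (-1.19913,-3.13243) → ×s → (-1.01117,-2.64142) → (-1.01,-2.64)
v5: (4.5,3.5) → rotate → (-0.95441,-5.62042) → ×s → (-0.80480,-4.73942) → (-0.80,-4.74)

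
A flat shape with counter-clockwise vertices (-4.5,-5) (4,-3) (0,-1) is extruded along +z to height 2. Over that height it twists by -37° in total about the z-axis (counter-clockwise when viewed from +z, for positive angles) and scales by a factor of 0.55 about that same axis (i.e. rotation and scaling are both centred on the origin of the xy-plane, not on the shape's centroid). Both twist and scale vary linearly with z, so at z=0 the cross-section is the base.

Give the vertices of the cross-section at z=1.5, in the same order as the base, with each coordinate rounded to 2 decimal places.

Cross-section at z=1.5: (-4.18,-1.54) (1.42,-2.99) (-0.31,-0.59)

t = z/height = 1.5/2 = 0.75
s = 1 + (scale-1)·z/height = 1 + (0.55-1)·1.5/2 = 0.662500
θ = twist·z/height = -37°·1.5/2 = -27.7500° = -0.484329 rad
cos θ = 0.884988, sin θ = -0.465615 (intermediates below are computed at full precision and shown rounded to 5 d.p.)
v1: (-4.5,-5) → rotate → (-6.31052,-2.32967) → ×s → (-4.18072,-1.54341) → (-4.18,-1.54)
v2: (4,-3) → rotate → (2.14311,-4.51742) → ×s → (1.41981,-2.99279) → (1.42,-2.99)
v3: (0,-1) → rotate → (-0.46561,-0.88499) → ×s → (-0.30847,-0.58630) → (-0.31,-0.59)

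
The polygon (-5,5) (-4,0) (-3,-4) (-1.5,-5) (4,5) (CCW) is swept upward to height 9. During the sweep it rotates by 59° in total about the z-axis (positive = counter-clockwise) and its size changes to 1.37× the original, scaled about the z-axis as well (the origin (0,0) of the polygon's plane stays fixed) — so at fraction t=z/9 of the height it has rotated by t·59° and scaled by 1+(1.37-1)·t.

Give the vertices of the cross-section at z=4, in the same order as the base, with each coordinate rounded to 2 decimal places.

t = z/height = 4/9 = 0.444444
s = 1 + (scale-1)·z/height = 1 + (1.37-1)·4/9 = 1.164444
θ = twist·z/height = 59°·4/9 = 26.2222° = 0.457664 rad
cos θ = 0.897087, sin θ = 0.441854 (intermediates below are computed at full precision and shown rounded to 5 d.p.)
v1: (-5,5) → rotate → (-6.69470,2.27617) → ×s → (-7.79561,2.65047) → (-7.80,2.65)
v2: (-4,0) → rotate → (-3.58835,-1.76742) → ×s → (-4.17843,-2.05806) → (-4.18,-2.06)
v3: (-3,-4) → rotate → (-0.92385,-4.91391) → ×s → (-1.07577,-5.72197) → (-1.08,-5.72)
v4: (-1.5,-5) → rotate → (0.86364,-5.14822) → ×s → (1.00566,-5.99481) → (1.01,-5.99)
v5: (4,5) → rotate → (1.37908,6.25285) → ×s → (1.60586,7.28110) → (1.61,7.28)

Cross-section at z=4: (-7.80,2.65) (-4.18,-2.06) (-1.08,-5.72) (1.01,-5.99) (1.61,7.28)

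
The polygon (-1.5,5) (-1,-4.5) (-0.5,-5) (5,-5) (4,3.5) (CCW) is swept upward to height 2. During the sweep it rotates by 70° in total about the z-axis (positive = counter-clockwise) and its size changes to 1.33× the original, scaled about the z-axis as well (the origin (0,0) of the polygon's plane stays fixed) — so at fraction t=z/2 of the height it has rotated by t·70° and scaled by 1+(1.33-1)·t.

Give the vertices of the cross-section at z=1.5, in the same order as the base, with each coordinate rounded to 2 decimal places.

t = z/height = 1.5/2 = 0.75
s = 1 + (scale-1)·z/height = 1 + (1.33-1)·1.5/2 = 1.247500
θ = twist·z/height = 70°·1.5/2 = 52.5000° = 0.916298 rad
cos θ = 0.608761, sin θ = 0.793353 (intermediates below are computed at full precision and shown rounded to 5 d.p.)
v1: (-1.5,5) → rotate → (-4.87991,1.85378) → ×s → (-6.08769,2.31259) → (-6.09,2.31)
v2: (-1,-4.5) → rotate → (2.96133,-3.53278) → ×s → (3.69426,-4.40714) → (3.69,-4.41)
v3: (-0.5,-5) → rotate → (3.66239,-3.44048) → ×s → (4.56883,-4.29200) → (4.57,-4.29)
v4: (5,-5) → rotate → (7.01057,0.92296) → ×s → (8.74569,1.15139) → (8.75,1.15)
v5: (4,3.5) → rotate → (-0.34169,5.30408) → ×s → (-0.42626,6.61684) → (-0.43,6.62)

Cross-section at z=1.5: (-6.09,2.31) (3.69,-4.41) (4.57,-4.29) (8.75,1.15) (-0.43,6.62)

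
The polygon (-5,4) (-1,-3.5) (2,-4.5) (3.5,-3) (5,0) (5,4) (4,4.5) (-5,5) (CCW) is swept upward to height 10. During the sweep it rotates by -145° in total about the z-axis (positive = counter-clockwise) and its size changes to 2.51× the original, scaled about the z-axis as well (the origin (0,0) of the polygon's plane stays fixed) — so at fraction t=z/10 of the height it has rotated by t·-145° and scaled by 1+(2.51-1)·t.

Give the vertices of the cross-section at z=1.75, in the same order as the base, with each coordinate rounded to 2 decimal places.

Cross-section at z=1.75: (-3.54,7.28) (-3.04,-3.46) (-0.15,-6.22) (2.37,-5.32) (5.71,-2.71) (7.88,1.86) (7.01,2.97) (-3.00,8.42)

t = z/height = 1.75/10 = 0.175
s = 1 + (scale-1)·z/height = 1 + (2.51-1)·1.75/10 = 1.264250
θ = twist·z/height = -145°·1.75/10 = -25.3750° = -0.442877 rad
cos θ = 0.903522, sin θ = -0.428541 (intermediates below are computed at full precision and shown rounded to 5 d.p.)
v1: (-5,4) → rotate → (-2.80345,5.75679) → ×s → (-3.54426,7.27803) → (-3.54,7.28)
v2: (-1,-3.5) → rotate → (-2.40342,-2.73379) → ×s → (-3.03852,-3.45619) → (-3.04,-3.46)
v3: (2,-4.5) → rotate → (-0.12139,-4.92293) → ×s → (-0.15347,-6.22382) → (-0.15,-6.22)
v4: (3.5,-3) → rotate → (1.87671,-4.21046) → ×s → (2.37262,-5.32307) → (2.37,-5.32)
v5: (5,0) → rotate → (4.51761,-2.14270) → ×s → (5.71139,-2.70891) → (5.71,-2.71)
v6: (5,4) → rotate → (6.23178,1.47138) → ×s → (7.87852,1.86020) → (7.88,1.86)
v7: (4,4.5) → rotate → (5.54252,2.35169) → ×s → (7.00714,2.97312) → (7.01,2.97)
v8: (-5,5) → rotate → (-2.37491,6.66032) → ×s → (-3.00248,8.42031) → (-3.00,8.42)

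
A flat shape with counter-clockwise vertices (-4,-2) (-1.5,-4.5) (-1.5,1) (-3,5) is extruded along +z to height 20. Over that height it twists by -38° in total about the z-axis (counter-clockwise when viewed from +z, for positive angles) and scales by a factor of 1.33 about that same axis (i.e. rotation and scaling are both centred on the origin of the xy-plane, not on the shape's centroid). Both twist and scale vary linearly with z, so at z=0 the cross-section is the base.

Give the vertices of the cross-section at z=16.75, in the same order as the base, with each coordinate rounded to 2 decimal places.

Cross-section at z=16.75: (-5.68,0.52) (-4.66,-3.87) (-0.95,2.09) (0.11,7.44)

t = z/height = 16.75/20 = 0.8375
s = 1 + (scale-1)·z/height = 1 + (1.33-1)·16.75/20 = 1.276375
θ = twist·z/height = -38°·16.75/20 = -31.8250° = -0.555451 rad
cos θ = 0.849663, sin θ = -0.527327 (intermediates below are computed at full precision and shown rounded to 5 d.p.)
v1: (-4,-2) → rotate → (-4.45330,0.40998) → ×s → (-5.68409,0.52329) → (-5.68,0.52)
v2: (-1.5,-4.5) → rotate → (-3.64746,-3.03249) → ×s → (-4.65553,-3.87060) → (-4.66,-3.87)
v3: (-1.5,1) → rotate → (-0.74717,1.64065) → ×s → (-0.95367,2.09409) → (-0.95,2.09)
v4: (-3,5) → rotate → (0.08764,5.83029) → ×s → (0.11187,7.44164) → (0.11,7.44)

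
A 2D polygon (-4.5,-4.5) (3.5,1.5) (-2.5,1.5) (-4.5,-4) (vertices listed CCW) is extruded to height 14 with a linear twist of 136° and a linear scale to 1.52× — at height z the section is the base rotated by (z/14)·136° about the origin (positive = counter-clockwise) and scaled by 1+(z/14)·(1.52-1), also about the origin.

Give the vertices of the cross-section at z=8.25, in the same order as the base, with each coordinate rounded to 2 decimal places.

Cross-section at z=8.25: (4.79,-6.80) (-1.15,4.84) (-2.49,-2.88) (4.14,-6.69)

t = z/height = 8.25/14 = 0.589286
s = 1 + (scale-1)·z/height = 1 + (1.52-1)·8.25/14 = 1.306429
θ = twist·z/height = 136°·8.25/14 = 80.1429° = 1.398757 rad
cos θ = 0.171192, sin θ = 0.985238 (intermediates below are computed at full precision and shown rounded to 5 d.p.)
v1: (-4.5,-4.5) → rotate → (3.66320,-5.20393) → ×s → (4.78572,-6.79857) → (4.79,-6.80)
v2: (3.5,1.5) → rotate → (-0.87868,3.70512) → ×s → (-1.14794,4.84047) → (-1.15,4.84)
v3: (-2.5,1.5) → rotate → (-1.90584,-2.20631) → ×s → (-2.48984,-2.88238) → (-2.49,-2.88)
v4: (-4.5,-4) → rotate → (3.17059,-5.11834) → ×s → (4.14214,-6.68674) → (4.14,-6.69)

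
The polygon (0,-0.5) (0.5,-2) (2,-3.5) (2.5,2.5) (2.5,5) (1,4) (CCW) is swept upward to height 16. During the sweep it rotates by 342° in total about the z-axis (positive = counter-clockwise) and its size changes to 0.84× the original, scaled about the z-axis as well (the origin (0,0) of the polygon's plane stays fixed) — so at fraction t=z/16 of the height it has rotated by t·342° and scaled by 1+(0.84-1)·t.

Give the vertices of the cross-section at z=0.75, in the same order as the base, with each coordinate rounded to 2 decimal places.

t = z/height = 0.75/16 = 0.046875
s = 1 + (scale-1)·z/height = 1 + (0.84-1)·0.75/16 = 0.992500
θ = twist·z/height = 342°·0.75/16 = 16.0313° = 0.279798 rad
cos θ = 0.961111, sin θ = 0.276162 (intermediates below are computed at full precision and shown rounded to 5 d.p.)
v1: (0,-0.5) → rotate → (0.13808,-0.48056) → ×s → (0.13705,-0.47695) → (0.14,-0.48)
v2: (0.5,-2) → rotate → (1.03288,-1.78414) → ×s → (1.02513,-1.77076) → (1.03,-1.77)
v3: (2,-3.5) → rotate → (2.88879,-2.81157) → ×s → (2.86712,-2.79048) → (2.87,-2.79)
v4: (2.5,2.5) → rotate → (1.71237,3.09318) → ×s → (1.69953,3.06998) → (1.70,3.07)
v5: (2.5,5) → rotate → (1.02197,5.49596) → ×s → (1.01431,5.45474) → (1.01,5.45)
v6: (1,4) → rotate → (-0.14354,4.12061) → ×s → (-0.14246,4.08970) → (-0.14,4.09)

Cross-section at z=0.75: (0.14,-0.48) (1.03,-1.77) (2.87,-2.79) (1.70,3.07) (1.01,5.45) (-0.14,4.09)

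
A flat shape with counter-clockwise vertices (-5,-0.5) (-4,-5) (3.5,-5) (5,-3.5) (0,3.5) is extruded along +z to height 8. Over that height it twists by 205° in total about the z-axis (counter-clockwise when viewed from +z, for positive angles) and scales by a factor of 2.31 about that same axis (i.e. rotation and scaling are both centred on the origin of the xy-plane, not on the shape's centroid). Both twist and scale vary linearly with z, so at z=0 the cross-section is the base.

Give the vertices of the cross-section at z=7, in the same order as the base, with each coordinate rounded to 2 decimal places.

Cross-section at z=7: (10.74,0.96) (8.70,10.64) (-7.39,10.81) (-10.65,7.63) (-0.08,-7.51)

t = z/height = 7/8 = 0.875
s = 1 + (scale-1)·z/height = 1 + (2.31-1)·7/8 = 2.146250
θ = twist·z/height = 205°·7/8 = 179.3750° = 3.130684 rad
cos θ = -0.999941, sin θ = 0.010908 (intermediates below are computed at full precision and shown rounded to 5 d.p.)
v1: (-5,-0.5) → rotate → (5.00516,0.44543) → ×s → (10.74232,0.95600) → (10.74,0.96)
v2: (-4,-5) → rotate → (4.05430,4.95607) → ×s → (8.70155,10.63697) → (8.70,10.64)
v3: (3.5,-5) → rotate → (-3.44525,5.03788) → ×s → (-7.39437,10.81255) → (-7.39,10.81)
v4: (5,-3.5) → rotate → (-4.96152,3.55433) → ×s → (-10.64867,7.62849) → (-10.65,7.63)
v5: (0,3.5) → rotate → (-0.03818,-3.49979) → ×s → (-0.08194,-7.51143) → (-0.08,-7.51)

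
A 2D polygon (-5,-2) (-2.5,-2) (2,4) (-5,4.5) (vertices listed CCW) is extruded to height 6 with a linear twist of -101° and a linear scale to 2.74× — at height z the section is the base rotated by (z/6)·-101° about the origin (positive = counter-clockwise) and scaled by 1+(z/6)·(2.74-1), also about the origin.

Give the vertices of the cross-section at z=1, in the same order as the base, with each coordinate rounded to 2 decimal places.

Cross-section at z=1: (-6.92,-0.60) (-3.83,-1.54) (3.96,4.19) (-4.49,7.42)

t = z/height = 1/6 = 0.166667
s = 1 + (scale-1)·z/height = 1 + (2.74-1)·1/6 = 1.290000
θ = twist·z/height = -101°·1/6 = -16.8333° = -0.293797 rad
cos θ = 0.957151, sin θ = -0.289589 (intermediates below are computed at full precision and shown rounded to 5 d.p.)
v1: (-5,-2) → rotate → (-5.36493,-0.46636) → ×s → (-6.92076,-0.60160) → (-6.92,-0.60)
v2: (-2.5,-2) → rotate → (-2.97206,-1.19033) → ×s → (-3.83395,-1.53553) → (-3.83,-1.54)
v3: (2,4) → rotate → (3.07266,3.24943) → ×s → (3.96373,4.19176) → (3.96,4.19)
v4: (-5,4.5) → rotate → (-3.48261,5.75512) → ×s → (-4.49256,7.42411) → (-4.49,7.42)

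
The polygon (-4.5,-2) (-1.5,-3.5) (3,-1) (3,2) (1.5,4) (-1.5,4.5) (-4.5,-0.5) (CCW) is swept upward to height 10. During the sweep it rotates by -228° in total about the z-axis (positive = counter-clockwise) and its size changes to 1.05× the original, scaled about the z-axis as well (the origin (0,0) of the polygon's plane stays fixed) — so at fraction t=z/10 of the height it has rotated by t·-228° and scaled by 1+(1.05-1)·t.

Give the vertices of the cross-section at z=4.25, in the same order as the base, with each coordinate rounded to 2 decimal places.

t = z/height = 4.25/10 = 0.425
s = 1 + (scale-1)·z/height = 1 + (1.05-1)·4.25/10 = 1.021250
θ = twist·z/height = -228°·4.25/10 = -96.9000° = -1.691224 rad
cos θ = -0.120137, sin θ = -0.992757 (intermediates below are computed at full precision and shown rounded to 5 d.p.)
v1: (-4.5,-2) → rotate → (-1.44490,4.70768) → ×s → (-1.47560,4.80772) → (-1.48,4.81)
v2: (-1.5,-3.5) → rotate → (-3.29445,1.90961) → ×s → (-3.36445,1.95019) → (-3.36,1.95)
v3: (3,-1) → rotate → (-1.35317,-2.85814) → ×s → (-1.38192,-2.91887) → (-1.38,-2.92)
v4: (3,2) → rotate → (1.62510,-3.21855) → ×s → (1.65964,-3.28694) → (1.66,-3.29)
v5: (1.5,4) → rotate → (3.79082,-1.96968) → ×s → (3.87138,-2.01154) → (3.87,-2.01)
v6: (-1.5,4.5) → rotate → (4.64761,0.94852) → ×s → (4.74638,0.96868) → (4.75,0.97)
v7: (-4.5,-0.5) → rotate → (0.04424,4.52748) → ×s → (0.04518,4.62369) → (0.05,4.62)

Cross-section at z=4.25: (-1.48,4.81) (-3.36,1.95) (-1.38,-2.92) (1.66,-3.29) (3.87,-2.01) (4.75,0.97) (0.05,4.62)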